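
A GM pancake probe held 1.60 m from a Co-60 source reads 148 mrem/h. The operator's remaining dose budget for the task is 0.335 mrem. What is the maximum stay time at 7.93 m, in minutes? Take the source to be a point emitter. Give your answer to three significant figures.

Since intensity falls as 1/r², rate at 7.93 m:
(1.60/7.93)² = 0.04071, so 148 × 0.04071 = 6.025 mrem/h.
Stay time = 0.335 mrem ÷ 6.025 mrem/h = 0.05560 h = 3.336 min.

3.34 min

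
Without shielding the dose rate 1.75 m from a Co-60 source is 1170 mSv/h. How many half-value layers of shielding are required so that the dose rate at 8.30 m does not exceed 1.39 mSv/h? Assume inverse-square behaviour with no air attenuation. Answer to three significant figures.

At 8.30 m, distance alone gives 1170 × (1.75/8.30)² = 1170 × 0.04445 = 52.01 mSv/h.
Further attenuation needed: 52.01/1.39 = 37.42.
n = log₂(37.42) = 5.226 half-value layers.

5.23 half-value layers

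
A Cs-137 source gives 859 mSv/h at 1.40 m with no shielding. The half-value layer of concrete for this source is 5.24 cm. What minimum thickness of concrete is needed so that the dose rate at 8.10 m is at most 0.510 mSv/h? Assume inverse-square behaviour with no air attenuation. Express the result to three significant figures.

At 8.10 m, distance alone gives 859 × (1.40/8.10)² = 859 × 0.02987 = 25.66 mSv/h.
Further attenuation needed: 25.66/0.510 = 50.31.
n = log₂(50.31) = 5.653 half-value layers.
Thickness = 5.653 × 5.24 cm = 29.62 cm.

29.6 cm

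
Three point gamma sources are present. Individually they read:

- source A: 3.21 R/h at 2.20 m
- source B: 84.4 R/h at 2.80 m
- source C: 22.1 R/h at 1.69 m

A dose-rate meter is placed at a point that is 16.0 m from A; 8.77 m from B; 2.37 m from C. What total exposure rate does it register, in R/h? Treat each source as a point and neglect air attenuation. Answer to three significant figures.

19.9 R/h

Each source contributes Iᵢ·(dᵢ/rᵢ)²; contributions add.
A: 3.21 × (2.20/16.0)² = 0.06069 R/h
B: 84.4 × (2.80/8.77)² = 8.603 R/h
C: 22.1 × (1.69/2.37)² = 11.24 R/h
Total = 0.06069 + 8.603 + 11.24 = 19.90 R/h.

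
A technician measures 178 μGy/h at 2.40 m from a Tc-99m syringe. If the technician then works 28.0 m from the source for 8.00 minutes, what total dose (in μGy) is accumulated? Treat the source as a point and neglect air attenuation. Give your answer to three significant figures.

0.174 μGy

Intensity scales as (d₁/d₂)², so rate at 28.0 m:
178 × (2.40/28.0)² = 178 × 0.007347 = 1.308 μGy/h.
Dose = rate × time = 1.308 μGy/h × 0.1333 h = 0.1744 μGy.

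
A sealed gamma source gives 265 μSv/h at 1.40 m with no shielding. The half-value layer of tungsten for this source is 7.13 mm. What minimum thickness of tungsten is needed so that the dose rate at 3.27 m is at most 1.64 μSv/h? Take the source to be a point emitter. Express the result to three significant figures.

At 3.27 m, distance alone gives (1.40/3.27)² = 0.1833, so 265 × 0.1833 = 48.57 μSv/h.
Further attenuation needed: 48.57/1.64 = 29.62.
n = log₂(29.62) = 4.888 half-value layers.
Thickness = 4.888 × 7.13 mm = 34.85 mm.

34.9 mm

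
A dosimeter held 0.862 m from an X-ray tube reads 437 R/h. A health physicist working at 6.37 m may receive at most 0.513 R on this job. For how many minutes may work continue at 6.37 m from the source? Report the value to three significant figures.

3.85 min

Intensity scales as (d₁/d₂)², so rate at 6.37 m:
437 × (0.862/6.37)² = 437 × 0.01831 = 8.001 R/h.
Stay time = 0.513 R ÷ 8.001 R/h = 0.06412 h = 3.847 min.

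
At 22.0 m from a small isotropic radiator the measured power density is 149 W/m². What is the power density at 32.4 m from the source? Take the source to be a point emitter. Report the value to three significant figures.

Using I₁d₁² = I₂d₂², scaling from 22.0 m to 32.4 m:
(22.0/32.4)² = 0.4611, so 149 × 0.4611 = 68.70 W/m².

68.7 W/m²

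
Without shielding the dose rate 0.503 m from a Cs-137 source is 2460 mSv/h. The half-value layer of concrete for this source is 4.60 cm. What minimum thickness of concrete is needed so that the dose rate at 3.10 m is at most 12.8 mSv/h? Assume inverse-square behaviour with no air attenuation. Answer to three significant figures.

10.8 cm

At 3.10 m, distance alone gives (0.503/3.10)² = 0.02633, so 2460 × 0.02633 = 64.77 mSv/h.
Further attenuation needed: 64.77/12.8 = 5.060.
n = log₂(5.060) = 2.339 half-value layers.
Thickness = 2.339 × 4.60 cm = 10.76 cm.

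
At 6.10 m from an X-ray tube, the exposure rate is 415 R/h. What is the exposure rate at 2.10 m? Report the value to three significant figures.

Applying the 1/r² law, the rate at 2.10 m is
415 × (6.10/2.10)² = 415 × 8.438 = 3502 R/h.

3500 R/h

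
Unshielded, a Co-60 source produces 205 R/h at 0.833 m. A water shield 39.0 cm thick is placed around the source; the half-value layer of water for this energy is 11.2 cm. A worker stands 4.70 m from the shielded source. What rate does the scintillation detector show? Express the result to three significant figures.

0.576 R/h

Distance alone: (0.833/4.70)² = 0.03141, so 205 × 0.03141 = 6.439 R/h.
Shield: 39.0/11.2 = 3.482 half-value layers → attenuation 2^(−3.482) = 0.08950.
Combined: 6.439 × 0.08950 = 0.5763 R/h.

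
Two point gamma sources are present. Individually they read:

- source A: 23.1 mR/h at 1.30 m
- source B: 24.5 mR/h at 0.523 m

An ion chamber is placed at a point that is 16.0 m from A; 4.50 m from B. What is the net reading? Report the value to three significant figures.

By superposition, sum each source's inverse-square contribution:
A: 23.1 × (1.30/16.0)² = 0.1525 mR/h
B: 24.5 × (0.523/4.50)² = 0.3309 mR/h
Total = 0.1525 + 0.3309 = 0.4834 mR/h.

0.483 mR/h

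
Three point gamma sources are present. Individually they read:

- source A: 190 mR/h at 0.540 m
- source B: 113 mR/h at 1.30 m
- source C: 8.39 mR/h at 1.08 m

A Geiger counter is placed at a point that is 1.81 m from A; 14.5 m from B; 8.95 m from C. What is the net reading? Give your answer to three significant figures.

17.9 mR/h

By superposition, sum each source's inverse-square contribution:
A: 190 × (0.540/1.81)² = 16.91 mR/h
B: 113 × (1.30/14.5)² = 0.9083 mR/h
C: 8.39 × (1.08/8.95)² = 0.1222 mR/h
Total = 16.91 + 0.9083 + 0.1222 = 17.94 mR/h.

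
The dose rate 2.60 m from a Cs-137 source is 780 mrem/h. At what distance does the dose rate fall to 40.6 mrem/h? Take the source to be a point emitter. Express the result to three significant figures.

Using I₁d₁² = I₂d₂², d₂ = d₁·√(I₁/I₂).
I₁/I₂ = 780/40.6 = 19.21, so d₂ = 2.60 × √19.21 = 11.40 m.

11.4 m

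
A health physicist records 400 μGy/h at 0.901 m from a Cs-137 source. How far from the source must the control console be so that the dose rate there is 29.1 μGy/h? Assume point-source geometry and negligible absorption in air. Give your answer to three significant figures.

3.34 m

Intensity scales as (d₁/d₂)², so d₂ = d₁·√(I₁/I₂).
I₁/I₂ = 400/29.1 = 13.75, so d₂ = 0.901 × √13.75 = 3.341 m.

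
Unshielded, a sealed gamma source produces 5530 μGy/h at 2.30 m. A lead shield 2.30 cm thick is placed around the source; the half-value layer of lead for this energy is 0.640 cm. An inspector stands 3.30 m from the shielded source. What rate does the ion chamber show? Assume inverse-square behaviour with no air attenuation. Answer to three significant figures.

222 μGy/h

Distance alone: (2.30/3.30)² = 0.4858, so 5530 × 0.4858 = 2686 μGy/h.
Shield: 2.30/0.640 = 3.594 half-value layers → attenuation 2^(−3.594) = 0.08281.
Combined: 2686 × 0.08281 = 222.4 μGy/h.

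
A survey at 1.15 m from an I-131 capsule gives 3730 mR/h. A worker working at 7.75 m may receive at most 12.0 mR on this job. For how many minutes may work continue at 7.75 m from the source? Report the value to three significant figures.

8.77 min

By the inverse-square law, rate at 7.75 m:
3730 × (1.15/7.75)² = 3730 × 0.02202 = 82.13 mR/h.
Stay time = 12.0 mR ÷ 82.13 mR/h = 0.1461 h = 8.766 min.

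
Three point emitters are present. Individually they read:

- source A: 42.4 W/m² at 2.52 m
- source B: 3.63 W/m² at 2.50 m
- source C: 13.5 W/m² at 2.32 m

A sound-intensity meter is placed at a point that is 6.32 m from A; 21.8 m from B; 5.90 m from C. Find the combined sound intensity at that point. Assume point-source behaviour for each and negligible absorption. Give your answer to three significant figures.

Each source contributes Iᵢ·(dᵢ/rᵢ)²; contributions add.
A: 42.4 × (2.52/6.32)² = 6.741 W/m²
B: 3.63 × (2.50/21.8)² = 0.04774 W/m²
C: 13.5 × (2.32/5.90)² = 2.087 W/m²
Total = 6.741 + 0.04774 + 2.087 = 8.876 W/m².

8.88 W/m²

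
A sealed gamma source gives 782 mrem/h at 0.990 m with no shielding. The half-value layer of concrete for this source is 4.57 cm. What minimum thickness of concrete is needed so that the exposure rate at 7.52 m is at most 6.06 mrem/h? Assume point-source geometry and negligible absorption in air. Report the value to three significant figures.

5.31 cm

At 7.52 m, distance alone gives 782 × (0.990/7.52)² = 782 × 0.01733 = 13.55 mrem/h.
Further attenuation needed: 13.55/6.06 = 2.236.
n = log₂(2.236) = 1.161 half-value layers.
Thickness = 1.161 × 4.57 cm = 5.306 cm.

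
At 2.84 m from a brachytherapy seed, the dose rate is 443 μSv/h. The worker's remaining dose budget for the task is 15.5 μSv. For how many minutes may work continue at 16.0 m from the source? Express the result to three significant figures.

66.6 min

By the inverse-square law, rate at 16.0 m:
(2.84/16.0)² = 0.03151, so 443 × 0.03151 = 13.96 μSv/h.
Stay time = 15.5 μSv ÷ 13.96 μSv/h = 1.110 h = 66.60 min.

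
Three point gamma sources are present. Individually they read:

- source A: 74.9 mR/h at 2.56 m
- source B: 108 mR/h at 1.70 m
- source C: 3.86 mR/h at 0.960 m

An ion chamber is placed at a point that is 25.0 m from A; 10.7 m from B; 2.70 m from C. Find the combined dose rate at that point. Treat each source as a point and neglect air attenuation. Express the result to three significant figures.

Each source contributes Iᵢ·(dᵢ/rᵢ)²; contributions add.
A: 74.9 × (2.56/25.0)² = 0.7854 mR/h
B: 108 × (1.70/10.7)² = 2.726 mR/h
C: 3.86 × (0.960/2.70)² = 0.4880 mR/h
Total = 0.7854 + 2.726 + 0.4880 = 3.999 mR/h.

4.00 mR/h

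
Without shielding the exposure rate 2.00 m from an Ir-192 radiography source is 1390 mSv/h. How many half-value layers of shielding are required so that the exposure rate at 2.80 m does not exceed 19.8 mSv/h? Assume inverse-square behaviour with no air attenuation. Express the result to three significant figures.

5.16 half-value layers

At 2.80 m, distance alone gives (2.00/2.80)² = 0.5102, so 1390 × 0.5102 = 709.2 mSv/h.
Further attenuation needed: 709.2/19.8 = 35.82.
n = log₂(35.82) = 5.163 half-value layers.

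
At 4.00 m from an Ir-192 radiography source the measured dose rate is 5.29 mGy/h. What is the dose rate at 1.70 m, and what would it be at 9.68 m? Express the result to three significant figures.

Intensity scales as (d₁/d₂)², so
At 1.70 m: (4.00/1.70)² = 5.536, so 5.29 × 5.536 = 29.29 mGy/h
At 9.68 m: (1.70/9.68)² = 0.03084, so 29.29 × 0.03084 = 0.9033 mGy/h.

29.3 mGy/h; 0.903 mGy/h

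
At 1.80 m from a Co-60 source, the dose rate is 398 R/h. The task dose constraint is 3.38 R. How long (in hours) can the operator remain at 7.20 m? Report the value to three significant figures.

Intensity scales as (d₁/d₂)², so rate at 7.20 m:
398 × (1.80/7.20)² = 398 × 0.06250 = 24.88 R/h.
Stay time = 3.38 R ÷ 24.88 R/h = 0.1359 h.

0.136 h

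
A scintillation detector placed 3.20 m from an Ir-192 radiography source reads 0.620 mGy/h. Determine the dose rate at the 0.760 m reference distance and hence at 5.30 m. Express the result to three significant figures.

Since intensity falls as 1/r²,
At 0.760 m: 0.620 × (3.20/0.760)² = 0.620 × 17.73 = 10.99 mGy/h
At 5.30 m: 10.99 × (0.760/5.30)² = 10.99 × 0.02056 = 0.2260 mGy/h.

11.0 mGy/h; 0.226 mGy/h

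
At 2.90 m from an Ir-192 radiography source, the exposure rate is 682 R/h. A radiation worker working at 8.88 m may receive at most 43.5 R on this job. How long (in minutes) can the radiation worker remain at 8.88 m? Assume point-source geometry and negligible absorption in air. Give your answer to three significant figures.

35.9 min

By the inverse-square law, rate at 8.88 m:
(2.90/8.88)² = 0.1067, so 682 × 0.1067 = 72.77 R/h.
Stay time = 43.5 R ÷ 72.77 R/h = 0.5978 h = 35.87 min.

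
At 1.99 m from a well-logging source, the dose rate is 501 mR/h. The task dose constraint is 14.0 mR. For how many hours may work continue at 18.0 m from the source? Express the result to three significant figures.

2.29 h

By the inverse-square law, rate at 18.0 m:
(1.99/18.0)² = 0.01222, so 501 × 0.01222 = 6.122 mR/h.
Stay time = 14.0 mR ÷ 6.122 mR/h = 2.287 h.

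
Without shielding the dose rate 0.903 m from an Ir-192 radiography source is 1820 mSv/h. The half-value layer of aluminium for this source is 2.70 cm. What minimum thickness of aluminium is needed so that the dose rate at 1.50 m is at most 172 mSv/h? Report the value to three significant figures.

5.24 cm

At 1.50 m, distance alone gives (0.903/1.50)² = 0.3624, so 1820 × 0.3624 = 659.6 mSv/h.
Further attenuation needed: 659.6/172 = 3.835.
n = log₂(3.835) = 1.939 half-value layers.
Thickness = 1.939 × 2.70 cm = 5.235 cm.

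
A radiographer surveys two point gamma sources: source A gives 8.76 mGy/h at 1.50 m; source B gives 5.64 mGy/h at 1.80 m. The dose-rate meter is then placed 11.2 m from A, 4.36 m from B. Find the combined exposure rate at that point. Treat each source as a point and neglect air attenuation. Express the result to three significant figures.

By superposition, sum each source's inverse-square contribution:
A: 8.76 × (1.50/11.2)² = 0.1571 mGy/h
B: 5.64 × (1.80/4.36)² = 0.9613 mGy/h
Total = 0.1571 + 0.9613 = 1.118 mGy/h.

1.12 mGy/h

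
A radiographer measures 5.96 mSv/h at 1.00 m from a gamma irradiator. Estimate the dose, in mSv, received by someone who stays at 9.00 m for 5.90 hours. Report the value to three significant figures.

0.434 mSv

Using I₁d₁² = I₂d₂², rate at 9.00 m:
(1.00/9.00)² = 0.01235, so 5.96 × 0.01235 = 0.07361 mSv/h.
Dose = rate × time = 0.07361 mSv/h × 5.900 h = 0.4343 mSv.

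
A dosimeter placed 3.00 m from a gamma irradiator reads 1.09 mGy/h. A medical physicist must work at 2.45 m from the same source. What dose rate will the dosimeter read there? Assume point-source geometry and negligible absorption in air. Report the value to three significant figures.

1.63 mGy/h

Applying the 1/r² law, scaling from 3.00 m to 2.45 m:
1.09 × (3.00/2.45)² = 1.09 × 1.499 = 1.634 mGy/h.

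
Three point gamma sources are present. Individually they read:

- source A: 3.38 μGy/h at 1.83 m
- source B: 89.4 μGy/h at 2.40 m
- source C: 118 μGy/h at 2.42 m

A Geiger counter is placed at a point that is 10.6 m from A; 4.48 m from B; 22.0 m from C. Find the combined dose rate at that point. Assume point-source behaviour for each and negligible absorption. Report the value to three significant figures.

27.2 μGy/h

Each source contributes Iᵢ·(dᵢ/rᵢ)²; contributions add.
A: 3.38 × (1.83/10.6)² = 0.1007 μGy/h
B: 89.4 × (2.40/4.48)² = 25.66 μGy/h
C: 118 × (2.42/22.0)² = 1.428 μGy/h
Total = 0.1007 + 25.66 + 1.428 = 27.19 μGy/h.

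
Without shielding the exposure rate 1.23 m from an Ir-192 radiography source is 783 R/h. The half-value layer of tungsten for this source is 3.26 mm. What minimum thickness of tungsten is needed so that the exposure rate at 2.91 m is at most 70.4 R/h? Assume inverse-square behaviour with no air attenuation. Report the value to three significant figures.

3.23 mm

At 2.91 m, distance alone gives 783 × (1.23/2.91)² = 783 × 0.1787 = 139.9 R/h.
Further attenuation needed: 139.9/70.4 = 1.987.
n = log₂(1.987) = 0.9906 half-value layers.
Thickness = 0.9906 × 3.26 mm = 3.229 mm.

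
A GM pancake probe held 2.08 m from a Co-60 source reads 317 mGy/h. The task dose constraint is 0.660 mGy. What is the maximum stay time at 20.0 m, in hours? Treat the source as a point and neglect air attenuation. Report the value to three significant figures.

Using I₁d₁² = I₂d₂², rate at 20.0 m:
(2.08/20.0)² = 0.01082, so 317 × 0.01082 = 3.430 mGy/h.
Stay time = 0.660 mGy ÷ 3.430 mGy/h = 0.1924 h.

0.192 h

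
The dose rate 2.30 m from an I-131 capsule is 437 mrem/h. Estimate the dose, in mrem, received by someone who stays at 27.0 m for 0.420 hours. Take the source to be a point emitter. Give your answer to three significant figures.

1.33 mrem

Using I₁d₁² = I₂d₂², rate at 27.0 m:
(2.30/27.0)² = 0.007257, so 437 × 0.007257 = 3.171 mrem/h.
Dose = rate × time = 3.171 mrem/h × 0.4200 h = 1.332 mrem.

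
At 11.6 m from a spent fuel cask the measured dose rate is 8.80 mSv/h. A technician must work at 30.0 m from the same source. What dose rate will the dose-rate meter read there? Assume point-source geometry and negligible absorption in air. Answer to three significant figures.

By the inverse-square law, scaling from 11.6 m to 30.0 m:
(11.6/30.0)² = 0.1495, so 8.80 × 0.1495 = 1.316 mSv/h.

1.32 mSv/h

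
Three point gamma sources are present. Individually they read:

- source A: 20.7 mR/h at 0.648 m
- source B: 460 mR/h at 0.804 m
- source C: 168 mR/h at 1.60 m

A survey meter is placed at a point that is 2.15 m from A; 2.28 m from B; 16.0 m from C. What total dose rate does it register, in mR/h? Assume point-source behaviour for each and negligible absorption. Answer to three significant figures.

60.8 mR/h

By superposition, sum each source's inverse-square contribution:
A: 20.7 × (0.648/2.15)² = 1.880 mR/h
B: 460 × (0.804/2.28)² = 57.20 mR/h
C: 168 × (1.60/16.0)² = 1.680 mR/h
Total = 1.880 + 57.20 + 1.680 = 60.76 mR/h.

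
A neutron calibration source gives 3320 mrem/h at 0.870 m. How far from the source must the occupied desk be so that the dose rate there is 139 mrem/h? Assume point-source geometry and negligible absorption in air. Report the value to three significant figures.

Using I₁d₁² = I₂d₂², d₂ = d₁·√(I₁/I₂).
I₁/I₂ = 3320/139 = 23.88, so d₂ = 0.870 × √23.88 = 4.251 m.

4.25 m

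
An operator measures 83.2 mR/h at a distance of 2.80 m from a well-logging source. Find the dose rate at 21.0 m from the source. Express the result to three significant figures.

1.48 mR/h

Intensity scales as (d₁/d₂)², so the rate at 21.0 m is
83.2 × (2.80/21.0)² = 83.2 × 0.01778 = 1.479 mR/h.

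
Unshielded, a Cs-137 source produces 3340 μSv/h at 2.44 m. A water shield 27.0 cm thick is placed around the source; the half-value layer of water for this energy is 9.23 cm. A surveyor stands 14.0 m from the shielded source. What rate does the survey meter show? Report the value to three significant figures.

Distance alone: (2.44/14.0)² = 0.03038, so 3340 × 0.03038 = 101.5 μSv/h.
Shield: 27.0/9.23 = 2.925 half-value layers → attenuation 2^(−2.925) = 0.1317.
Combined: 101.5 × 0.1317 = 13.37 μSv/h.

13.4 μSv/h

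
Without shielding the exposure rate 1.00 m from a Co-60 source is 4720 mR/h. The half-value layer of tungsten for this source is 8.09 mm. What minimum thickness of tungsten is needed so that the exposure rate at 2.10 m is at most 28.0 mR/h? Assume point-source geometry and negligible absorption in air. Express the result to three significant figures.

42.5 mm

At 2.10 m, distance alone gives 4720 × (1.00/2.10)² = 4720 × 0.2268 = 1070 mR/h.
Further attenuation needed: 1070/28.0 = 38.21.
n = log₂(38.21) = 5.256 half-value layers.
Thickness = 5.256 × 8.09 mm = 42.52 mm.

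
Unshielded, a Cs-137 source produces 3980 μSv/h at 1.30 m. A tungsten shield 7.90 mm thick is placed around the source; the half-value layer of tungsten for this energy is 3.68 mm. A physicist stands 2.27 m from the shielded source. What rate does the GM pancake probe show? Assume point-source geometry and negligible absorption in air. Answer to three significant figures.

295 μSv/h

Distance alone: 3980 × (1.30/2.27)² = 3980 × 0.3280 = 1305 μSv/h.
Shield: 7.90/3.68 = 2.147 half-value layers → attenuation 2^(−2.147) = 0.2258.
Combined: 1305 × 0.2258 = 294.7 μSv/h.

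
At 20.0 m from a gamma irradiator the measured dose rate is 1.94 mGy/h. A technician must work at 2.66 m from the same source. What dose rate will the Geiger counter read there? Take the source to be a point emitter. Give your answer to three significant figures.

110 mGy/h

Using I₁d₁² = I₂d₂², scaling from 20.0 m to 2.66 m:
(20.0/2.66)² = 56.53, so 1.94 × 56.53 = 109.7 mGy/h.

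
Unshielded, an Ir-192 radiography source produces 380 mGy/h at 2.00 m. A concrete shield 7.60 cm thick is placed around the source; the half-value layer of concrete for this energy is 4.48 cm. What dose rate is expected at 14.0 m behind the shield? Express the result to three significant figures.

Distance alone: (2.00/14.0)² = 0.02041, so 380 × 0.02041 = 7.756 mGy/h.
Shield: 7.60/4.48 = 1.696 half-value layers → attenuation 2^(−1.696) = 0.3086.
Combined: 7.756 × 0.3086 = 2.394 mGy/h.

2.39 mGy/h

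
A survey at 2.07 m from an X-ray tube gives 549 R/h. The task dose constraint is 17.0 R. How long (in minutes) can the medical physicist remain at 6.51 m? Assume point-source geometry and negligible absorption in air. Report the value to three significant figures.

Since intensity falls as 1/r², rate at 6.51 m:
549 × (2.07/6.51)² = 549 × 0.1011 = 55.50 R/h.
Stay time = 17.0 R ÷ 55.50 R/h = 0.3063 h = 18.38 min.

18.4 min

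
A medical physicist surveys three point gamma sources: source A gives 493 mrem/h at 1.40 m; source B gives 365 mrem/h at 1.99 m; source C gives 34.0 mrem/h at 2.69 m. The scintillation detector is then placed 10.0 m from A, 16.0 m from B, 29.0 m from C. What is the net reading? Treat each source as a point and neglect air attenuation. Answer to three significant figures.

15.6 mrem/h

Each source contributes Iᵢ·(dᵢ/rᵢ)²; contributions add.
A: 493 × (1.40/10.0)² = 9.663 mrem/h
B: 365 × (1.99/16.0)² = 5.646 mrem/h
C: 34.0 × (2.69/29.0)² = 0.2925 mrem/h
Total = 9.663 + 5.646 + 0.2925 = 15.60 mrem/h.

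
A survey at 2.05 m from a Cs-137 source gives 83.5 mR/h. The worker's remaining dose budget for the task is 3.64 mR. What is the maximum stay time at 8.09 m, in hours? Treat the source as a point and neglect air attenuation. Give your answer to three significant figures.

0.679 h

Since intensity falls as 1/r², rate at 8.09 m:
83.5 × (2.05/8.09)² = 83.5 × 0.06421 = 5.362 mR/h.
Stay time = 3.64 mR ÷ 5.362 mR/h = 0.6789 h.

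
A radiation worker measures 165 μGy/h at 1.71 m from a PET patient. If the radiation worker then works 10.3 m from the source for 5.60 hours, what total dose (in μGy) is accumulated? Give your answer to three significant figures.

Intensity scales as (d₁/d₂)², so rate at 10.3 m:
(1.71/10.3)² = 0.02756, so 165 × 0.02756 = 4.547 μGy/h.
Dose = rate × time = 4.547 μGy/h × 5.600 h = 25.46 μGy.

25.5 μGy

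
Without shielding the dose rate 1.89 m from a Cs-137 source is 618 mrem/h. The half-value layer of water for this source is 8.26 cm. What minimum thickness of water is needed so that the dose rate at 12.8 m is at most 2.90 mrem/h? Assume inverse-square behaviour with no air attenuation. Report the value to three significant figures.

18.3 cm

At 12.8 m, distance alone gives (1.89/12.8)² = 0.02180, so 618 × 0.02180 = 13.47 mrem/h.
Further attenuation needed: 13.47/2.90 = 4.645.
n = log₂(4.645) = 2.216 half-value layers.
Thickness = 2.216 × 8.26 cm = 18.30 cm.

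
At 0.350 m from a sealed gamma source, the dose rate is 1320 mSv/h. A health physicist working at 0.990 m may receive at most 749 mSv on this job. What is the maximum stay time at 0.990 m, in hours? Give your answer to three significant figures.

4.54 h

Applying the 1/r² law, rate at 0.990 m:
(0.350/0.990)² = 0.1250, so 1320 × 0.1250 = 165.0 mSv/h.
Stay time = 749 mSv ÷ 165.0 mSv/h = 4.539 h.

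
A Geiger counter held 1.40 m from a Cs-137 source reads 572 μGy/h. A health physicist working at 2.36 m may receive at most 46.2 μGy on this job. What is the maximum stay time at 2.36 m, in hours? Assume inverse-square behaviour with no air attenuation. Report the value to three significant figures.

0.230 h

Since intensity falls as 1/r², rate at 2.36 m:
572 × (1.40/2.36)² = 572 × 0.3519 = 201.3 μGy/h.
Stay time = 46.2 μGy ÷ 201.3 μGy/h = 0.2295 h.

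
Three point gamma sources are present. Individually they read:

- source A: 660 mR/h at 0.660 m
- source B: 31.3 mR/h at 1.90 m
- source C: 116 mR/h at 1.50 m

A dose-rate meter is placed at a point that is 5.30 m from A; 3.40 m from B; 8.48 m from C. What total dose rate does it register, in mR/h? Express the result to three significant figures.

23.6 mR/h

By superposition, sum each source's inverse-square contribution:
A: 660 × (0.660/5.30)² = 10.23 mR/h
B: 31.3 × (1.90/3.40)² = 9.774 mR/h
C: 116 × (1.50/8.48)² = 3.630 mR/h
Total = 10.23 + 9.774 + 3.630 = 23.63 mR/h.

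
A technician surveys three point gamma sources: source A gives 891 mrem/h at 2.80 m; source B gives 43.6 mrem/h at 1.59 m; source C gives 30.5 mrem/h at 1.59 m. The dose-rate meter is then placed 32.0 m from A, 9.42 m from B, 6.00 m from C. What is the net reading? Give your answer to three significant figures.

10.2 mrem/h

Each source contributes Iᵢ·(dᵢ/rᵢ)²; contributions add.
A: 891 × (2.80/32.0)² = 6.822 mrem/h
B: 43.6 × (1.59/9.42)² = 1.242 mrem/h
C: 30.5 × (1.59/6.00)² = 2.142 mrem/h
Total = 6.822 + 1.242 + 2.142 = 10.21 mrem/h.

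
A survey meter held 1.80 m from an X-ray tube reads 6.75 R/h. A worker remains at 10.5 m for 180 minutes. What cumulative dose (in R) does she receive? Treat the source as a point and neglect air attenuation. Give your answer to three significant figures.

0.595 R

Using I₁d₁² = I₂d₂², rate at 10.5 m:
(1.80/10.5)² = 0.02939, so 6.75 × 0.02939 = 0.1984 R/h.
Dose = rate × time = 0.1984 R/h × 3.000 h = 0.5952 R.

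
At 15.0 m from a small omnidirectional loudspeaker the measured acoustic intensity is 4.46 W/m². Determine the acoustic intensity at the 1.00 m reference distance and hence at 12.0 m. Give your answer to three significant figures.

Intensity scales as (d₁/d₂)², so
At 1.00 m: (15.0/1.00)² = 225.0, so 4.46 × 225.0 = 1004 W/m²
At 12.0 m: 1004 × (1.00/12.0)² = 1004 × 0.006944 = 6.972 W/m².

1000 W/m²; 6.97 W/m²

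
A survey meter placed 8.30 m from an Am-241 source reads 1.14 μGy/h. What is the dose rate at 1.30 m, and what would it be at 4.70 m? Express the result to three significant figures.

Intensity scales as (d₁/d₂)², so
At 1.30 m: (8.30/1.30)² = 40.76, so 1.14 × 40.76 = 46.47 μGy/h
At 4.70 m: 46.47 × (1.30/4.70)² = 46.47 × 0.07651 = 3.555 μGy/h.

46.5 μGy/h; 3.56 μGy/h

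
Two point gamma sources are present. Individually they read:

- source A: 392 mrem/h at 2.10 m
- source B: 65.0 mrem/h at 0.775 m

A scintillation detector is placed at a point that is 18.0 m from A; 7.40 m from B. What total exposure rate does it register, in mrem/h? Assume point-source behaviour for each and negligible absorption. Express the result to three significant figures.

By superposition, sum each source's inverse-square contribution:
A: 392 × (2.10/18.0)² = 5.336 mrem/h
B: 65.0 × (0.775/7.40)² = 0.7129 mrem/h
Total = 5.336 + 0.7129 = 6.049 mrem/h.

6.05 mrem/h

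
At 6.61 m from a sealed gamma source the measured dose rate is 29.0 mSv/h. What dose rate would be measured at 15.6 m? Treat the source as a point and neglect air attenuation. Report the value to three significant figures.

5.21 mSv/h

Using I₁d₁² = I₂d₂², scaling from 6.61 m to 15.6 m:
29.0 × (6.61/15.6)² = 29.0 × 0.1795 = 5.205 mSv/h.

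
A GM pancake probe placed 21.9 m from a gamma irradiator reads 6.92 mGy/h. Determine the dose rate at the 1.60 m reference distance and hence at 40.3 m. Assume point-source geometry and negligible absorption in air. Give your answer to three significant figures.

1300 mGy/h; 2.04 mGy/h

Applying the 1/r² law,
At 1.60 m: 6.92 × (21.9/1.60)² = 6.92 × 187.3 = 1296 mGy/h
At 40.3 m: 1296 × (1.60/40.3)² = 1296 × 0.001576 = 2.042 mGy/h.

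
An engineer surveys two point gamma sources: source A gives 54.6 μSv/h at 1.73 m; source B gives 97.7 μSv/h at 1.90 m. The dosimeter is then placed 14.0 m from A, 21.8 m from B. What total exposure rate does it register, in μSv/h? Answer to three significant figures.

Each source contributes Iᵢ·(dᵢ/rᵢ)²; contributions add.
A: 54.6 × (1.73/14.0)² = 0.8337 μSv/h
B: 97.7 × (1.90/21.8)² = 0.7421 μSv/h
Total = 0.8337 + 0.7421 = 1.576 μSv/h.

1.58 μSv/h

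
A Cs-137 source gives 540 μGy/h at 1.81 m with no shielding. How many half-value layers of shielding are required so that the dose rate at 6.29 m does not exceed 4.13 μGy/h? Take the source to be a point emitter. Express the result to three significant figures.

3.44 half-value layers

At 6.29 m, distance alone gives 540 × (1.81/6.29)² = 540 × 0.08280 = 44.71 μGy/h.
Further attenuation needed: 44.71/4.13 = 10.83.
n = log₂(10.83) = 3.437 half-value layers.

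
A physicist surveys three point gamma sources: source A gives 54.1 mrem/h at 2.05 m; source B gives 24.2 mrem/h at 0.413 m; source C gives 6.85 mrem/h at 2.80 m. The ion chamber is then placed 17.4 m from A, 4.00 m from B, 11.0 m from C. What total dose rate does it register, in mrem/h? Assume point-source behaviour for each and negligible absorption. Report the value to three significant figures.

Each source contributes Iᵢ·(dᵢ/rᵢ)²; contributions add.
A: 54.1 × (2.05/17.4)² = 0.7509 mrem/h
B: 24.2 × (0.413/4.00)² = 0.2580 mrem/h
C: 6.85 × (2.80/11.0)² = 0.4438 mrem/h
Total = 0.7509 + 0.2580 + 0.4438 = 1.453 mrem/h.

1.45 mrem/h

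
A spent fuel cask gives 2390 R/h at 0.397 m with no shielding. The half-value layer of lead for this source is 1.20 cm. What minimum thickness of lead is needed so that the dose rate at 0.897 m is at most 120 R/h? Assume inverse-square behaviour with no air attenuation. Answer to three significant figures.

At 0.897 m, distance alone gives 2390 × (0.397/0.897)² = 2390 × 0.1959 = 468.2 R/h.
Further attenuation needed: 468.2/120 = 3.902.
n = log₂(3.902) = 1.964 half-value layers.
Thickness = 1.964 × 1.20 cm = 2.357 cm.

2.36 cm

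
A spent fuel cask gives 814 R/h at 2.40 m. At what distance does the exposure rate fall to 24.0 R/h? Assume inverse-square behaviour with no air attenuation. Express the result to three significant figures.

By the inverse-square law, d₂ = d₁·√(I₁/I₂).
I₁/I₂ = 814/24.0 = 33.92, so d₂ = 2.40 × √33.92 = 13.98 m.

14.0 m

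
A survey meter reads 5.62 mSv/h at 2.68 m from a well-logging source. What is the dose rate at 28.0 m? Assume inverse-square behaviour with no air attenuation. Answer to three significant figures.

Since intensity falls as 1/r², the rate at 28.0 m is
(2.68/28.0)² = 0.009161, so 5.62 × 0.009161 = 0.05148 mSv/h.

0.0515 mSv/h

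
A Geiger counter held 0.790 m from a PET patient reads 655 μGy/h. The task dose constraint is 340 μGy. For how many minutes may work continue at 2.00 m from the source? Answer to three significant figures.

200 min

Intensity scales as (d₁/d₂)², so rate at 2.00 m:
655 × (0.790/2.00)² = 655 × 0.1560 = 102.2 μGy/h.
Stay time = 340 μGy ÷ 102.2 μGy/h = 3.327 h = 199.6 min.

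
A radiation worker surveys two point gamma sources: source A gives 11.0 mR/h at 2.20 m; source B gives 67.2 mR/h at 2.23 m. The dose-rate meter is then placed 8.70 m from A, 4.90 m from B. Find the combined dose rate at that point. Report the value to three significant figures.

14.6 mR/h

By superposition, sum each source's inverse-square contribution:
A: 11.0 × (2.20/8.70)² = 0.7034 mR/h
B: 67.2 × (2.23/4.90)² = 13.92 mR/h
Total = 0.7034 + 13.92 = 14.62 mR/h.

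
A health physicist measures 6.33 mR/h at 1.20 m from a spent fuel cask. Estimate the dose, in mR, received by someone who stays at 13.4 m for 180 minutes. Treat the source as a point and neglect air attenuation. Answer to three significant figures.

Intensity scales as (d₁/d₂)², so rate at 13.4 m:
6.33 × (1.20/13.4)² = 6.33 × 0.008020 = 0.05077 mR/h.
Dose = rate × time = 0.05077 mR/h × 3.000 h = 0.1523 mR.

0.152 mR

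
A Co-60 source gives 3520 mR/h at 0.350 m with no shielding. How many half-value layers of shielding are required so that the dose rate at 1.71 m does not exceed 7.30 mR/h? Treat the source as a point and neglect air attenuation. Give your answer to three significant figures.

4.34 half-value layers

At 1.71 m, distance alone gives (0.350/1.71)² = 0.04189, so 3520 × 0.04189 = 147.5 mR/h.
Further attenuation needed: 147.5/7.30 = 20.21.
n = log₂(20.21) = 4.337 half-value layers.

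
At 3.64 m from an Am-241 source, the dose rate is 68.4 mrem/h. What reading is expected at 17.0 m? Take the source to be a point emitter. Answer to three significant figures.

3.14 mrem/h

Intensity scales as (d₁/d₂)², so the rate at 17.0 m is
68.4 × (3.64/17.0)² = 68.4 × 0.04585 = 3.136 mrem/h.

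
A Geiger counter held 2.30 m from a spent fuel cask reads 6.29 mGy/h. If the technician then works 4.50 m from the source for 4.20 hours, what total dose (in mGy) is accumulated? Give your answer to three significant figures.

Intensity scales as (d₁/d₂)², so rate at 4.50 m:
(2.30/4.50)² = 0.2612, so 6.29 × 0.2612 = 1.643 mGy/h.
Dose = rate × time = 1.643 mGy/h × 4.200 h = 6.901 mGy.

6.90 mGy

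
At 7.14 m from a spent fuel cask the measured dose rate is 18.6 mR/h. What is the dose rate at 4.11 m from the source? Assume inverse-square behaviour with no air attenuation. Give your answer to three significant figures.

Intensity scales as (d₁/d₂)², so scaling from 7.14 m to 4.11 m:
18.6 × (7.14/4.11)² = 18.6 × 3.018 = 56.13 mR/h.

56.1 mR/h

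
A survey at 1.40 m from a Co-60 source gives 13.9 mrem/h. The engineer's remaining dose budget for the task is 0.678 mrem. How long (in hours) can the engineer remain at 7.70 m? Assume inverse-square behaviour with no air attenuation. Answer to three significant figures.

1.48 h

Intensity scales as (d₁/d₂)², so rate at 7.70 m:
(1.40/7.70)² = 0.03306, so 13.9 × 0.03306 = 0.4595 mrem/h.
Stay time = 0.678 mrem ÷ 0.4595 mrem/h = 1.476 h.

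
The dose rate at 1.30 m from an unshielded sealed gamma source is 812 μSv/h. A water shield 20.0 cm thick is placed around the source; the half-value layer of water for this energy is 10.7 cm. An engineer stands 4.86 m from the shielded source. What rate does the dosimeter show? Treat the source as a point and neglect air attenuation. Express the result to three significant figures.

15.9 μSv/h

Distance alone: 812 × (1.30/4.86)² = 812 × 0.07155 = 58.10 μSv/h.
Shield: 20.0/10.7 = 1.869 half-value layers → attenuation 2^(−1.869) = 0.2738.
Combined: 58.10 × 0.2738 = 15.91 μSv/h.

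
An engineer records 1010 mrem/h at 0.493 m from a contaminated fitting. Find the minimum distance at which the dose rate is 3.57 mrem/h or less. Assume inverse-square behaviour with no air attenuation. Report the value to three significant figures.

8.29 m

Using I₁d₁² = I₂d₂², d₂ = d₁·√(I₁/I₂).
I₁/I₂ = 1010/3.57 = 282.9, so d₂ = 0.493 × √282.9 = 8.292 m.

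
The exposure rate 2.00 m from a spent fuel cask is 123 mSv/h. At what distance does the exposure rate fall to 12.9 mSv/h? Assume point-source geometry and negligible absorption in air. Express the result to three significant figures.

6.18 m

Since intensity falls as 1/r², d₂ = d₁·√(I₁/I₂).
I₁/I₂ = 123/12.9 = 9.535, so d₂ = 2.00 × √9.535 = 6.176 m.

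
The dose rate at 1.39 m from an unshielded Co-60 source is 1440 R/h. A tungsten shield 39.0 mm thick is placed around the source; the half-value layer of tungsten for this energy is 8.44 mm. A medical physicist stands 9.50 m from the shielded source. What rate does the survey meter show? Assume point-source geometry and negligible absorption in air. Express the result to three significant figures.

Distance alone: (1.39/9.50)² = 0.02141, so 1440 × 0.02141 = 30.83 R/h.
Shield: 39.0/8.44 = 4.621 half-value layers → attenuation 2^(−4.621) = 0.04064.
Combined: 30.83 × 0.04064 = 1.253 R/h.

1.25 R/h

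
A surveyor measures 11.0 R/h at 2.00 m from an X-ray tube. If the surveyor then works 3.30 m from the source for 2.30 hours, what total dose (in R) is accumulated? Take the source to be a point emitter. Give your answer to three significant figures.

By the inverse-square law, rate at 3.30 m:
(2.00/3.30)² = 0.3673, so 11.0 × 0.3673 = 4.040 R/h.
Dose = rate × time = 4.040 R/h × 2.300 h = 9.292 R.

9.29 R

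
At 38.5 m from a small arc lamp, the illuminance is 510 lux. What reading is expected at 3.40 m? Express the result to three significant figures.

65400 lux

Since intensity falls as 1/r², the rate at 3.40 m is
510 × (38.5/3.40)² = 510 × 128.2 = 65380 lux.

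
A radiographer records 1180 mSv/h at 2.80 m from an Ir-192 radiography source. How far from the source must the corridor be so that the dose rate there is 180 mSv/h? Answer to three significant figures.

By the inverse-square law, d₂ = d₁·√(I₁/I₂).
I₁/I₂ = 1180/180 = 6.556, so d₂ = 2.80 × √6.556 = 7.169 m.

7.17 m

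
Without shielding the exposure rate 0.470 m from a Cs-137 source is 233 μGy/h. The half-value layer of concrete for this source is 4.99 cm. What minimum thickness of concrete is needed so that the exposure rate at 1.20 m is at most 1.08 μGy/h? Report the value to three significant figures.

25.2 cm

At 1.20 m, distance alone gives 233 × (0.470/1.20)² = 233 × 0.1534 = 35.74 μGy/h.
Further attenuation needed: 35.74/1.08 = 33.09.
n = log₂(33.09) = 5.048 half-value layers.
Thickness = 5.048 × 4.99 cm = 25.19 cm.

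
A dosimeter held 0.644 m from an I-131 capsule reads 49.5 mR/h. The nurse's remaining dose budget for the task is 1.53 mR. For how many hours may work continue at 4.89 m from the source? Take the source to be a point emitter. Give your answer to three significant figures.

Using I₁d₁² = I₂d₂², rate at 4.89 m:
(0.644/4.89)² = 0.01734, so 49.5 × 0.01734 = 0.8583 mR/h.
Stay time = 1.53 mR ÷ 0.8583 mR/h = 1.783 h.

1.78 h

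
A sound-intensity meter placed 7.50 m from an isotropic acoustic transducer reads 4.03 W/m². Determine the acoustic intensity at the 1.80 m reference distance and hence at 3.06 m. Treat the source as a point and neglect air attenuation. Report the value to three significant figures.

Since intensity falls as 1/r²,
At 1.80 m: (7.50/1.80)² = 17.36, so 4.03 × 17.36 = 69.96 W/m²
At 3.06 m: (1.80/3.06)² = 0.3460, so 69.96 × 0.3460 = 24.21 W/m².

70.0 W/m²; 24.2 W/m²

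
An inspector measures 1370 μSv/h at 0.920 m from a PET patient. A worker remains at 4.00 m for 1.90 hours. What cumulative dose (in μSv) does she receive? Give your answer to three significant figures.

138 μSv

Using I₁d₁² = I₂d₂², rate at 4.00 m:
(0.920/4.00)² = 0.05290, so 1370 × 0.05290 = 72.47 μSv/h.
Dose = rate × time = 72.47 μSv/h × 1.900 h = 137.7 μSv.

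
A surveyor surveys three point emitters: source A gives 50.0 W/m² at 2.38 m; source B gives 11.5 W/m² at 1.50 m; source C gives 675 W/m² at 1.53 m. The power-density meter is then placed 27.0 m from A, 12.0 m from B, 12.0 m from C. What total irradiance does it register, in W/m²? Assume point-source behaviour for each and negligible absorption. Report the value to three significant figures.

11.5 W/m²

By superposition, sum each source's inverse-square contribution:
A: 50.0 × (2.38/27.0)² = 0.3885 W/m²
B: 11.5 × (1.50/12.0)² = 0.1797 W/m²
C: 675 × (1.53/12.0)² = 10.97 W/m²
Total = 0.3885 + 0.1797 + 10.97 = 11.54 W/m².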